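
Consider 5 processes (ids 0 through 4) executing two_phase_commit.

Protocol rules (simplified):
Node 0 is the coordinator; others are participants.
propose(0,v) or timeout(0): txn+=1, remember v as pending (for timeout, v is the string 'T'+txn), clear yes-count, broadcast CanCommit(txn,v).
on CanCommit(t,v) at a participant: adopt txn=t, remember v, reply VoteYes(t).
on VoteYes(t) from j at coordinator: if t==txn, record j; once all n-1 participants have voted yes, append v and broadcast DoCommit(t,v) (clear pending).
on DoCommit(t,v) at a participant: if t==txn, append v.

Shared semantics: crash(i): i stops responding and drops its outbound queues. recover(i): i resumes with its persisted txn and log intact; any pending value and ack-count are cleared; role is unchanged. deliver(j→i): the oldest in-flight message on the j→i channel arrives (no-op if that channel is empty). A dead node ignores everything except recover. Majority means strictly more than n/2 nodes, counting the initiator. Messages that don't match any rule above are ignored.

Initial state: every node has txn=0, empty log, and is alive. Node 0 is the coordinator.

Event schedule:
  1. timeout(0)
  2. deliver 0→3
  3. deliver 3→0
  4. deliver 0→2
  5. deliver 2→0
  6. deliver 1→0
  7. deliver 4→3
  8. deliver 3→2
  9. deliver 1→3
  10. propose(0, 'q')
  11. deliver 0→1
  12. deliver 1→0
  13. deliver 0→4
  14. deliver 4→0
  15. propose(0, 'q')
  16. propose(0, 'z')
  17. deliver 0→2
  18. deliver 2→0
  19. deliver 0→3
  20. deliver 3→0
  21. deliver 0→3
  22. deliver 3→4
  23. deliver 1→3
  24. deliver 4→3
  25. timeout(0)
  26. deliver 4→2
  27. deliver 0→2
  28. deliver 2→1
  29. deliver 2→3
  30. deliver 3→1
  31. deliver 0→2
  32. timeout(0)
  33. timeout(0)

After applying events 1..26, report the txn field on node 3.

step 1 timeout(0): 0={coor,t=1,log=-}
step 2 deliver 0→3: 3={part,t=1,log=-}
step 3 deliver 3→0: —
step 4 deliver 0→2: 2={part,t=1,log=-}
step 5 deliver 2→0: —
step 6 deliver 1→0: —
step 7 deliver 4→3: —
step 8 deliver 3→2: —
step 9 deliver 1→3: —
step 10 propose(0,'q'): 0={coor,t=2,log=-}
step 11 deliver 0→1: 1={part,t=1,log=-}
step 12 deliver 1→0: —
step 13 deliver 0→4: 4={part,t=1,log=-}
step 14 deliver 4→0: —
step 15 propose(0,'q'): 0={coor,t=3,log=-}
step 16 propose(0,'z'): 0={coor,t=4,log=-}
step 17 deliver 0→2: 2={part,t=2,log=-}
step 18 deliver 2→0: —
step 19 deliver 0→3: 3={part,t=2,log=-}
step 20 deliver 3→0: —
step 21 deliver 0→3: 3={part,t=3,log=-}
step 22 deliver 3→4: —
step 23 deliver 1→3: —
step 24 deliver 4→3: —
step 25 timeout(0): 0={coor,t=5,log=-}
step 26 deliver 4→2: —

3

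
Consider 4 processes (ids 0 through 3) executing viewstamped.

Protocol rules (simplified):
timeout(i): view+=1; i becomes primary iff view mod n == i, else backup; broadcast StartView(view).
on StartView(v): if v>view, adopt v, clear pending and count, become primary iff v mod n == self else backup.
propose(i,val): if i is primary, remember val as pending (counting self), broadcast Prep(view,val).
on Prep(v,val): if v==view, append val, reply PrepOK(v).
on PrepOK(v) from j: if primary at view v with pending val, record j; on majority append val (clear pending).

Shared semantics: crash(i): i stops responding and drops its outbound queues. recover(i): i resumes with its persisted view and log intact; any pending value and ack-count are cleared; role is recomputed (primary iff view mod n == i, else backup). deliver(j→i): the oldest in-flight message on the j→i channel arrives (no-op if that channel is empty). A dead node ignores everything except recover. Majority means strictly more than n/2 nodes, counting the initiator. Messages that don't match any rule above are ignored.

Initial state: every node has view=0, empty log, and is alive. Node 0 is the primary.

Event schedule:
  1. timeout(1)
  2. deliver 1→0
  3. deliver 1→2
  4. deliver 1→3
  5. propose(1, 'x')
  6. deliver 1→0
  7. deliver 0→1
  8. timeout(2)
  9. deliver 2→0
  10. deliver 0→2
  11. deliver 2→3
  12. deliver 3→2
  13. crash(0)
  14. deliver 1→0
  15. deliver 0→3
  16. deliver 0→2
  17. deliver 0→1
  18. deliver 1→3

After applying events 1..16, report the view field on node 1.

1

[1] timeout(1) → N1(prim v1 [-])
[2] deliver 1→0 → N0(back v1 [-])
[3] deliver 1→2 → N2(back v1 [-])
[4] deliver 1→3 → N3(back v1 [-])
[5] propose(1,'x') → ∅
[6] deliver 1→0 → N0(back v1 [x])
[7] deliver 0→1 → ∅
[8] timeout(2) → N2(prim v2 [-])
[9] deliver 2→0 → N0(back v2 [x])
[10] deliver 0→2 → ∅
[11] deliver 2→3 → N3(back v2 [-])
[12] deliver 3→2 → ∅
[13] crash(0) → N0(✗back v2 [x])
[14] deliver 1→0 → ∅
[15] deliver 0→3 → ∅
[16] deliver 0→2 → ∅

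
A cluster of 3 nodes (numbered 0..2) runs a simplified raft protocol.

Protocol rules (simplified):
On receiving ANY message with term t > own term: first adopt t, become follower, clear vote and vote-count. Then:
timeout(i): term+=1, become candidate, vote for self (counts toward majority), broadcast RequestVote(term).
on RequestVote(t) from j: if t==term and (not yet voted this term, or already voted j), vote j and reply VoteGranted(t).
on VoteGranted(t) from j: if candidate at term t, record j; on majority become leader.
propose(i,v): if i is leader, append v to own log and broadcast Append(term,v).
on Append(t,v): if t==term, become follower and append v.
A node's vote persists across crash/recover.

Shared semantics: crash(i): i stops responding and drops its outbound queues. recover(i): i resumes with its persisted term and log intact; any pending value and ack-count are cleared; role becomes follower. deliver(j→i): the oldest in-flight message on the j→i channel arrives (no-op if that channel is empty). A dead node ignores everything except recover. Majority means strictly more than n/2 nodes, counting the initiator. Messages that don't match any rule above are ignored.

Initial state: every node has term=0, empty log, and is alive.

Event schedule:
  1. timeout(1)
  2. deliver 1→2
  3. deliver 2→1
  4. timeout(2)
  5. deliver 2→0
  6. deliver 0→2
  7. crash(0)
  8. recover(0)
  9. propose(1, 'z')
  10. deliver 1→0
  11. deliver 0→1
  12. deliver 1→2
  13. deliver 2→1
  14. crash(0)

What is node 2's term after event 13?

2

after 1 — timeout(1): n1:cand/t1/[-]
after 2 — deliver 1→2: n2:foll/t1/[-]
after 3 — deliver 2→1: n1:lead/t1/[-]
after 4 — timeout(2): n2:cand/t2/[-]
after 5 — deliver 2→0: n0:foll/t2/[-]
after 6 — deliver 0→2: n2:lead/t2/[-]
after 7 — crash(0): n0:✗foll/t2/[-]
after 8 — recover(0): n0:foll/t2/[-]
after 9 — propose(1,'z'): n1:lead/t1/[z]
after 10 — deliver 1→0: ·
after 11 — deliver 0→1: ·
after 12 — deliver 1→2: ·
after 13 — deliver 2→1: n1:foll/t2/[z]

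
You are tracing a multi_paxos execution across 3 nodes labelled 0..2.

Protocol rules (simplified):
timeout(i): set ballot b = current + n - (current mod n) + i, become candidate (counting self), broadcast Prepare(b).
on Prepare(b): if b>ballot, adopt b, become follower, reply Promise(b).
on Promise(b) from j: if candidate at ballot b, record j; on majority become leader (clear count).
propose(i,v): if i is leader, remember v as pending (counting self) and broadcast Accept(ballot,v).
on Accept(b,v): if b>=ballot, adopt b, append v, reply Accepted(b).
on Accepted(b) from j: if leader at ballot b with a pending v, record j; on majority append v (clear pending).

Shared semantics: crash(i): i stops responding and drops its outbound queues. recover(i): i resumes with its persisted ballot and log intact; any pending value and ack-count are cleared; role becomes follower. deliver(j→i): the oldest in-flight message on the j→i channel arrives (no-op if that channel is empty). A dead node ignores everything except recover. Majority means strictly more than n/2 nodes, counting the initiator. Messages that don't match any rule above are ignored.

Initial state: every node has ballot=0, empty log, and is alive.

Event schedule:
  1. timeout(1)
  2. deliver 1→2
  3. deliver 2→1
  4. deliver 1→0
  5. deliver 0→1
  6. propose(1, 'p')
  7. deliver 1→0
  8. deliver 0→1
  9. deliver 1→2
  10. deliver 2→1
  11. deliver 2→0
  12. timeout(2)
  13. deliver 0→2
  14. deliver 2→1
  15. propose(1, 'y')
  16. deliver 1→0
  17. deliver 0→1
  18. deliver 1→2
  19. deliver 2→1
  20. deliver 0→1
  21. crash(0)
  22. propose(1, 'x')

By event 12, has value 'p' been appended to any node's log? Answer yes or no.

yes

step 1 timeout(1): 1={cand,b=4,log=-}
step 2 deliver 1→2: 2={foll,b=4,log=-}
step 3 deliver 2→1: 1={lead,b=4,log=-}
step 4 deliver 1→0: 0={foll,b=4,log=-}
step 5 deliver 0→1: —
step 6 propose(1,'p'): —
step 7 deliver 1→0: 0={foll,b=4,log=p}
step 8 deliver 0→1: 1={lead,b=4,log=p}
step 9 deliver 1→2: 2={foll,b=4,log=p}
step 10 deliver 2→1: —
step 11 deliver 2→0: —
step 12 timeout(2): 2={cand,b=8,log=p}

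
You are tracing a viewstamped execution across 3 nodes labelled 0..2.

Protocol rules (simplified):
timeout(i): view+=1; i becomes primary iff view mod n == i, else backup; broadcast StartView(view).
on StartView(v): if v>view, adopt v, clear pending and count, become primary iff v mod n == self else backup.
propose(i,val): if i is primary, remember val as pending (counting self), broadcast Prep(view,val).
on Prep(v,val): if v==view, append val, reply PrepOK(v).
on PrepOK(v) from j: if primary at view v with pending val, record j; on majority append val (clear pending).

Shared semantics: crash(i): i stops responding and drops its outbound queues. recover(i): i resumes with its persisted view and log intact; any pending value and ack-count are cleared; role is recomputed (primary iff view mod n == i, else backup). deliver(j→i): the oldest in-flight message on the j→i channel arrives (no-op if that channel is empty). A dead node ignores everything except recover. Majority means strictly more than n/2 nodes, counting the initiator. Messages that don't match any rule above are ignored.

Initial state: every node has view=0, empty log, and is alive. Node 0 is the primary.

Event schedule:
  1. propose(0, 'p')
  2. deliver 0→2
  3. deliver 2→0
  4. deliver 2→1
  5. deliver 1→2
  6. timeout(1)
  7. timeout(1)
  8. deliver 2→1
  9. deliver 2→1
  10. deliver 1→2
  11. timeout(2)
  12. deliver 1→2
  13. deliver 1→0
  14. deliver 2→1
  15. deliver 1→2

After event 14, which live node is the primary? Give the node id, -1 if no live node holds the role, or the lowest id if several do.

2

[1] propose(0,'p') → ∅
[2] deliver 0→2 → N2(back v0 [p])
[3] deliver 2→0 → N0(prim v0 [p])
[4] deliver 2→1 → ∅
[5] deliver 1→2 → ∅
[6] timeout(1) → N1(prim v1 [-])
[7] timeout(1) → N1(back v2 [-])
[8] deliver 2→1 → ∅
[9] deliver 2→1 → ∅
[10] deliver 1→2 → N2(back v1 [p])
[11] timeout(2) → N2(prim v2 [p])
[12] deliver 1→2 → ∅
[13] deliver 1→0 → N0(back v1 [p])
[14] deliver 2→1 → ∅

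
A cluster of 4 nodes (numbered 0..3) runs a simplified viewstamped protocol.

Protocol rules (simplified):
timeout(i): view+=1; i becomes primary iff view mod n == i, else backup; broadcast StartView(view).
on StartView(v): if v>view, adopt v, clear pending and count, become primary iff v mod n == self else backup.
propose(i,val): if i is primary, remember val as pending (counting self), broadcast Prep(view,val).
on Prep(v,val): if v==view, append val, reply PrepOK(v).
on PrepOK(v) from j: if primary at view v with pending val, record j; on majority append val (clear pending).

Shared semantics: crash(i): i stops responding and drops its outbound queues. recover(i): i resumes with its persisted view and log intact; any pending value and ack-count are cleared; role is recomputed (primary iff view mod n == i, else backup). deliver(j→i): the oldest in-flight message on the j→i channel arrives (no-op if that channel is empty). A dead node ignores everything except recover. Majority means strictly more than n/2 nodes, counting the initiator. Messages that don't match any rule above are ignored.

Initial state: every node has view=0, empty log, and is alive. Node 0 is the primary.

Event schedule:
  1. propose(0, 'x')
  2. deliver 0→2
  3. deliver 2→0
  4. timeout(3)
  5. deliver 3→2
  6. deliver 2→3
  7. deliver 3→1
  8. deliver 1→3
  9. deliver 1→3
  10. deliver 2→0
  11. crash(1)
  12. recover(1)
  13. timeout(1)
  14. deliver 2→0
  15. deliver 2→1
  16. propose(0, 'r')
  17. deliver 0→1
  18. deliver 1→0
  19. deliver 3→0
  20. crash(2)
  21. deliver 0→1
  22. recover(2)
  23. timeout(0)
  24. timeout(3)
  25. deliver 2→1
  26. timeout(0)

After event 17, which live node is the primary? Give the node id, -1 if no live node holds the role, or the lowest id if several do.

0

step 1 propose(0,'x'): —
step 2 deliver 0→2: 2={back,v=0,log=x}
step 3 deliver 2→0: —
step 4 timeout(3): 3={back,v=1,log=-}
step 5 deliver 3→2: 2={back,v=1,log=x}
step 6 deliver 2→3: —
step 7 deliver 3→1: 1={prim,v=1,log=-}
step 8 deliver 1→3: —
step 9 deliver 1→3: —
step 10 deliver 2→0: —
step 11 crash(1): 1={✗prim,v=1,log=-}
step 12 recover(1): 1={prim,v=1,log=-}
step 13 timeout(1): 1={back,v=2,log=-}
step 14 deliver 2→0: —
step 15 deliver 2→1: —
step 16 propose(0,'r'): —
step 17 deliver 0→1: —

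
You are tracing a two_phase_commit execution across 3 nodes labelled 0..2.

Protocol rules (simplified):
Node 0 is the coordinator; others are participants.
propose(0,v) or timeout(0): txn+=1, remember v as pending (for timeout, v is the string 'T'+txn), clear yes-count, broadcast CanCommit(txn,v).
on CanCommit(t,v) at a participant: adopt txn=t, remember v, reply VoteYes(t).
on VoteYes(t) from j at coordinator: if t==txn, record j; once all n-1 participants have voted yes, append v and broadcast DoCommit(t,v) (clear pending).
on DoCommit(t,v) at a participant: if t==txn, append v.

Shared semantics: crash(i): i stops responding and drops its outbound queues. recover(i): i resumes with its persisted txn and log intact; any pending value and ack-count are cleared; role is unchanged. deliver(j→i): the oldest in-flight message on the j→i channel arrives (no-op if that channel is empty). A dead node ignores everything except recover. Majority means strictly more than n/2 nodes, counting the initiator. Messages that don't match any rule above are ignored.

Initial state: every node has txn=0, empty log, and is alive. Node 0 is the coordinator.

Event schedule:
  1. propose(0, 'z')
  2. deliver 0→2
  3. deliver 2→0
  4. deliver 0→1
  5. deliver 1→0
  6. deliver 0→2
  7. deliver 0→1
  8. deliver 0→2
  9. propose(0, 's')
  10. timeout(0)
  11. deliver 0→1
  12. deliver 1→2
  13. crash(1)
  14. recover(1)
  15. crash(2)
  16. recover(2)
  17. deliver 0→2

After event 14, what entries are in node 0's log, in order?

e1 propose(0,'z'): 0[coor,t=1,-]
e2 deliver 0→2: 2[part,t=1,-]
e3 deliver 2→0: ·
e4 deliver 0→1: 1[part,t=1,-]
e5 deliver 1→0: 0[coor,t=1,z]
e6 deliver 0→2: 2[part,t=1,z]
e7 deliver 0→1: 1[part,t=1,z]
e8 deliver 0→2: ·
e9 propose(0,'s'): 0[coor,t=2,z]
e10 timeout(0): 0[coor,t=3,z]
e11 deliver 0→1: 1[part,t=2,z]
e12 deliver 1→2: ·
e13 crash(1): 1[✗part,t=2,z]
e14 recover(1): 1[part,t=2,z]

z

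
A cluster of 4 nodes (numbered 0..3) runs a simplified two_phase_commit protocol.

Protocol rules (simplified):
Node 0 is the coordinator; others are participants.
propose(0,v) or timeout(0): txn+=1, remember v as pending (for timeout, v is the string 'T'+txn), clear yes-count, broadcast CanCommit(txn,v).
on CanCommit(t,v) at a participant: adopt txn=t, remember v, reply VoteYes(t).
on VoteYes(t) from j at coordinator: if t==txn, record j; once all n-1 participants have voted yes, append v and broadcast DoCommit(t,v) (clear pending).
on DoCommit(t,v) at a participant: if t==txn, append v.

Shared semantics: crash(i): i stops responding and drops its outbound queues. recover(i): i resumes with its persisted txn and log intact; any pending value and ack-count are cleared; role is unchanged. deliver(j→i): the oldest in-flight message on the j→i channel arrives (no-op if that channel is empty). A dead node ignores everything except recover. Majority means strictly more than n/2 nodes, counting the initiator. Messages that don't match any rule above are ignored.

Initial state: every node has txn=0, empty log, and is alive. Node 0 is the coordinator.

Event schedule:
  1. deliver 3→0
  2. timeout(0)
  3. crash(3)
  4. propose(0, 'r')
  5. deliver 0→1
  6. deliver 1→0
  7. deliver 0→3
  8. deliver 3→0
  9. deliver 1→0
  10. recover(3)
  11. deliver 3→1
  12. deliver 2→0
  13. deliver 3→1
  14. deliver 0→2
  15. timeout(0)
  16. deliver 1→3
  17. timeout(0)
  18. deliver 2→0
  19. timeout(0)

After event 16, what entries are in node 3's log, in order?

empty

1. deliver 3→0:  nop
2. timeout(0):  <0:coor t1 ->
3. crash(3):  <3:✗part t0 ->
4. propose(0,'r'):  <0:coor t2 ->
5. deliver 0→1:  <1:part t1 ->
6. deliver 1→0:  nop
7. deliver 0→3:  nop
8. deliver 3→0:  nop
9. deliver 1→0:  nop
10. recover(3):  <3:part t0 ->
11. deliver 3→1:  nop
12. deliver 2→0:  nop
13. deliver 3→1:  nop
14. deliver 0→2:  <2:part t1 ->
15. timeout(0):  <0:coor t3 ->
16. deliver 1→3:  nop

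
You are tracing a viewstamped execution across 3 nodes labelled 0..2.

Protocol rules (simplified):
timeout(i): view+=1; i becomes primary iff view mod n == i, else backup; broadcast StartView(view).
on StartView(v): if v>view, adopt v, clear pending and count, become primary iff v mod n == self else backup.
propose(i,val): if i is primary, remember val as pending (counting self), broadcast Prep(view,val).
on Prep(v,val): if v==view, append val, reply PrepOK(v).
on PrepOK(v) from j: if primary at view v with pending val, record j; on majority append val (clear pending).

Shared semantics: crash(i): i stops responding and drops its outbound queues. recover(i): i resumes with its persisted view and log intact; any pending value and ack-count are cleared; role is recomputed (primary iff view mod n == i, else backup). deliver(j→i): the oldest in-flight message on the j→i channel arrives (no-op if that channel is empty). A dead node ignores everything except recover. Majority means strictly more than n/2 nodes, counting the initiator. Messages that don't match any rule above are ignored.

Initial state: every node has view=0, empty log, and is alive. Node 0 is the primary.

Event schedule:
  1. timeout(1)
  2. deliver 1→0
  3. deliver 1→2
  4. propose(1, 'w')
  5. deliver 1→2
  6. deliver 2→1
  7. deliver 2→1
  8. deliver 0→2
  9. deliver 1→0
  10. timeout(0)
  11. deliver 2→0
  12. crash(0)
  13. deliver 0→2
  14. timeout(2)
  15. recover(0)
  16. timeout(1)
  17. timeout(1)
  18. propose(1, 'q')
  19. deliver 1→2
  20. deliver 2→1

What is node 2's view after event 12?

1. timeout(1):  <1:prim v1 ->
2. deliver 1→0:  <0:back v1 ->
3. deliver 1→2:  <2:back v1 ->
4. propose(1,'w'):  nop
5. deliver 1→2:  <2:back v1 w>
6. deliver 2→1:  <1:prim v1 w>
7. deliver 2→1:  nop
8. deliver 0→2:  nop
9. deliver 1→0:  <0:back v1 w>
10. timeout(0):  <0:back v2 w>
11. deliver 2→0:  nop
12. crash(0):  <0:✗back v2 w>

1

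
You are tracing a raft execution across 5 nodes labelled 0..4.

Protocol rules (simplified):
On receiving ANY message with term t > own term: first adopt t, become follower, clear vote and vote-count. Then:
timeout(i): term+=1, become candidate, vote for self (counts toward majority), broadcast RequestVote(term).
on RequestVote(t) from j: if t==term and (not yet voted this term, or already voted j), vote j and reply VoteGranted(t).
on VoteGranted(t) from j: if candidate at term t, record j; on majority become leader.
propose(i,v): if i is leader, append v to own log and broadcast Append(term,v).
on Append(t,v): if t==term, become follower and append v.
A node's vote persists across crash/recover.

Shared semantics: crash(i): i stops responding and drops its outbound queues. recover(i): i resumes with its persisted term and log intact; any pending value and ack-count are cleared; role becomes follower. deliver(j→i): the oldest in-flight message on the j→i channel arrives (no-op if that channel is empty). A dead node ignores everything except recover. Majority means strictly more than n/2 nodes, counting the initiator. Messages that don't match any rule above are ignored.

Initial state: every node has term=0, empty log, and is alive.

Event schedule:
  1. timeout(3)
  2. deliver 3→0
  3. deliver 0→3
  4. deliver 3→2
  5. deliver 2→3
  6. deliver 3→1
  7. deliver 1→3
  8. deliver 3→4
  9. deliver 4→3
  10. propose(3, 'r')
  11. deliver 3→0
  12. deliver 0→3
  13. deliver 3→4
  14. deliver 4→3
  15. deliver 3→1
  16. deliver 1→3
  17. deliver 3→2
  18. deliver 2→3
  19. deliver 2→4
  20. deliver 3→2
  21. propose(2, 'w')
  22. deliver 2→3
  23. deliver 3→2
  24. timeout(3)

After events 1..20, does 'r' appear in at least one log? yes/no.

e1 timeout(3): 3[cand,t=1,-]
e2 deliver 3→0: 0[foll,t=1,-]
e3 deliver 0→3: ·
e4 deliver 3→2: 2[foll,t=1,-]
e5 deliver 2→3: 3[lead,t=1,-]
e6 deliver 3→1: 1[foll,t=1,-]
e7 deliver 1→3: ·
e8 deliver 3→4: 4[foll,t=1,-]
e9 deliver 4→3: ·
e10 propose(3,'r'): 3[lead,t=1,r]
e11 deliver 3→0: 0[foll,t=1,r]
e12 deliver 0→3: ·
e13 deliver 3→4: 4[foll,t=1,r]
e14 deliver 4→3: ·
e15 deliver 3→1: 1[foll,t=1,r]
e16 deliver 1→3: ·
e17 deliver 3→2: 2[foll,t=1,r]
e18 deliver 2→3: ·
e19 deliver 2→4: ·
e20 deliver 3→2: ·

yes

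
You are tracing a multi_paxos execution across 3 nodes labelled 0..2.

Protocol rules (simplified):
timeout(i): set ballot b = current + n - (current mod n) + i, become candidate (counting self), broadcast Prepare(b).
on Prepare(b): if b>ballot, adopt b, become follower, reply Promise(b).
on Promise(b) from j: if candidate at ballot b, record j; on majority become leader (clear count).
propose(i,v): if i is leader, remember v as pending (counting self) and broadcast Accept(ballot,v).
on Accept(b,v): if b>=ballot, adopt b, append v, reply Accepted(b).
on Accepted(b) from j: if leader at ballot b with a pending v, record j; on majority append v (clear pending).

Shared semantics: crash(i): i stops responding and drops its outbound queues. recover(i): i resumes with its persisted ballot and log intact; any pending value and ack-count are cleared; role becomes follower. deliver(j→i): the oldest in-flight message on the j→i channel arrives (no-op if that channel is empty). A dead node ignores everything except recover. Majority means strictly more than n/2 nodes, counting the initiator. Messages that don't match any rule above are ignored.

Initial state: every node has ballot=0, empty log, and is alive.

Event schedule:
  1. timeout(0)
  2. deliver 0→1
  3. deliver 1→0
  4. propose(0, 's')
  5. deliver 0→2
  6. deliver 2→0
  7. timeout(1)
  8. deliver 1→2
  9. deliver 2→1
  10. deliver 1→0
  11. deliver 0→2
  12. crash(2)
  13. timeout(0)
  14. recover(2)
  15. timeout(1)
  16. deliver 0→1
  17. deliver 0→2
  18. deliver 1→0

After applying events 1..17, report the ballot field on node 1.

step 1 timeout(0): 0={cand,b=3,log=-}
step 2 deliver 0→1: 1={foll,b=3,log=-}
step 3 deliver 1→0: 0={lead,b=3,log=-}
step 4 propose(0,'s'): —
step 5 deliver 0→2: 2={foll,b=3,log=-}
step 6 deliver 2→0: —
step 7 timeout(1): 1={cand,b=7,log=-}
step 8 deliver 1→2: 2={foll,b=7,log=-}
step 9 deliver 2→1: 1={lead,b=7,log=-}
step 10 deliver 1→0: 0={foll,b=7,log=-}
step 11 deliver 0→2: —
step 12 crash(2): 2={✗foll,b=7,log=-}
step 13 timeout(0): 0={cand,b=9,log=-}
step 14 recover(2): 2={foll,b=7,log=-}
step 15 timeout(1): 1={cand,b=10,log=-}
step 16 deliver 0→1: —
step 17 deliver 0→2: 2={foll,b=9,log=-}

10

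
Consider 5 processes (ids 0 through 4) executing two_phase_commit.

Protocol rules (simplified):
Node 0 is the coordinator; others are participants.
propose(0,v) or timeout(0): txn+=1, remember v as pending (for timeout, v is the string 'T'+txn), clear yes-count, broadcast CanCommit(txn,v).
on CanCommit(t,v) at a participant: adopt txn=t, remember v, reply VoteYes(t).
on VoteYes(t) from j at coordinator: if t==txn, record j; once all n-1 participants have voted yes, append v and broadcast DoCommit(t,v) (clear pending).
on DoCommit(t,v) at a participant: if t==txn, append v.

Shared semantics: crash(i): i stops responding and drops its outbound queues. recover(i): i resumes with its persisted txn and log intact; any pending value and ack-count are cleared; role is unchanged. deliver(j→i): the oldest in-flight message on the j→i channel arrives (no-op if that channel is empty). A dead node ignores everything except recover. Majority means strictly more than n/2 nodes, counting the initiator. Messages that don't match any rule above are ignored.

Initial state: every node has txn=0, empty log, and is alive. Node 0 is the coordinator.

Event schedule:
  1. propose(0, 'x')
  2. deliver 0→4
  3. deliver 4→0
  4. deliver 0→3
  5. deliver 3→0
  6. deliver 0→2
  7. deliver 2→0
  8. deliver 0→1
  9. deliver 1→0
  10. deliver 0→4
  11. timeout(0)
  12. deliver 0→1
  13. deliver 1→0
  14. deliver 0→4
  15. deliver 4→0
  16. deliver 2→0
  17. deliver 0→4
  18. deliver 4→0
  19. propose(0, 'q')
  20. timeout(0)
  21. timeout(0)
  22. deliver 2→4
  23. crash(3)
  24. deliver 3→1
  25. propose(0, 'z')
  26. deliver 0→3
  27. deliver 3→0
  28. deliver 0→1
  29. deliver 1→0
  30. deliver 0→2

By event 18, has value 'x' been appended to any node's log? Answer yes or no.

step 1 propose(0,'x'): 0={coor,t=1,log=-}
step 2 deliver 0→4: 4={part,t=1,log=-}
step 3 deliver 4→0: —
step 4 deliver 0→3: 3={part,t=1,log=-}
step 5 deliver 3→0: —
step 6 deliver 0→2: 2={part,t=1,log=-}
step 7 deliver 2→0: —
step 8 deliver 0→1: 1={part,t=1,log=-}
step 9 deliver 1→0: 0={coor,t=1,log=x}
step 10 deliver 0→4: 4={part,t=1,log=x}
step 11 timeout(0): 0={coor,t=2,log=x}
step 12 deliver 0→1: 1={part,t=1,log=x}
step 13 deliver 1→0: —
step 14 deliver 0→4: 4={part,t=2,log=x}
step 15 deliver 4→0: —
step 16 deliver 2→0: —
step 17 deliver 0→4: —
step 18 deliver 4→0: —

yes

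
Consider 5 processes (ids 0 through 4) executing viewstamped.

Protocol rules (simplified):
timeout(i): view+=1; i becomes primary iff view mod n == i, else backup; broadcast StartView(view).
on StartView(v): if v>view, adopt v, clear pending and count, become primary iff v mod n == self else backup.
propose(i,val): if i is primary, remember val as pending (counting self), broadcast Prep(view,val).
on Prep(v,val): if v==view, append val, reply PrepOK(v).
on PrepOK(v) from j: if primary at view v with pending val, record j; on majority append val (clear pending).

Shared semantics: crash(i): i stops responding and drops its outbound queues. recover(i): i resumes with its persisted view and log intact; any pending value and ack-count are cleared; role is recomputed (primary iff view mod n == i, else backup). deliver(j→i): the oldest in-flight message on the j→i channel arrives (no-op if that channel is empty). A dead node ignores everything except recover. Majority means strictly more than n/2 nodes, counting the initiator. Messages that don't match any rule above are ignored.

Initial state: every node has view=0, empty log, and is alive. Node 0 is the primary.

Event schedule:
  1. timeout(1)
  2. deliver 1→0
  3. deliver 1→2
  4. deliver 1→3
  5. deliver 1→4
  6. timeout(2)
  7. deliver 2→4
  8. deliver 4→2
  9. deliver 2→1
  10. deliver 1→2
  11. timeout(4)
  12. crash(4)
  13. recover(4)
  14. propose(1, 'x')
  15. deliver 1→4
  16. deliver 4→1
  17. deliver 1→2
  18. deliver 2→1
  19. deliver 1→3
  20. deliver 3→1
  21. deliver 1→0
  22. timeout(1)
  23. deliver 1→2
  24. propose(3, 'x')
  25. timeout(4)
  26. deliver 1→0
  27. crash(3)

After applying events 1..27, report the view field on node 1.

e1 timeout(1): 1[prim,v=1,-]
e2 deliver 1→0: 0[back,v=1,-]
e3 deliver 1→2: 2[back,v=1,-]
e4 deliver 1→3: 3[back,v=1,-]
e5 deliver 1→4: 4[back,v=1,-]
e6 timeout(2): 2[prim,v=2,-]
e7 deliver 2→4: 4[back,v=2,-]
e8 deliver 4→2: ·
e9 deliver 2→1: 1[back,v=2,-]
e10 deliver 1→2: ·
e11 timeout(4): 4[back,v=3,-]
e12 crash(4): 4[✗back,v=3,-]
e13 recover(4): 4[back,v=3,-]
e14 propose(1,'x'): ·
e15 deliver 1→4: ·
e16 deliver 4→1: ·
e17 deliver 1→2: ·
e18 deliver 2→1: ·
e19 deliver 1→3: ·
e20 deliver 3→1: ·
e21 deliver 1→0: ·
e22 timeout(1): 1[back,v=3,-]
e23 deliver 1→2: 2[back,v=3,-]
e24 propose(3,'x'): ·
e25 timeout(4): 4[prim,v=4,-]
e26 deliver 1→0: 0[back,v=3,-]
e27 crash(3): 3[✗back,v=1,-]

3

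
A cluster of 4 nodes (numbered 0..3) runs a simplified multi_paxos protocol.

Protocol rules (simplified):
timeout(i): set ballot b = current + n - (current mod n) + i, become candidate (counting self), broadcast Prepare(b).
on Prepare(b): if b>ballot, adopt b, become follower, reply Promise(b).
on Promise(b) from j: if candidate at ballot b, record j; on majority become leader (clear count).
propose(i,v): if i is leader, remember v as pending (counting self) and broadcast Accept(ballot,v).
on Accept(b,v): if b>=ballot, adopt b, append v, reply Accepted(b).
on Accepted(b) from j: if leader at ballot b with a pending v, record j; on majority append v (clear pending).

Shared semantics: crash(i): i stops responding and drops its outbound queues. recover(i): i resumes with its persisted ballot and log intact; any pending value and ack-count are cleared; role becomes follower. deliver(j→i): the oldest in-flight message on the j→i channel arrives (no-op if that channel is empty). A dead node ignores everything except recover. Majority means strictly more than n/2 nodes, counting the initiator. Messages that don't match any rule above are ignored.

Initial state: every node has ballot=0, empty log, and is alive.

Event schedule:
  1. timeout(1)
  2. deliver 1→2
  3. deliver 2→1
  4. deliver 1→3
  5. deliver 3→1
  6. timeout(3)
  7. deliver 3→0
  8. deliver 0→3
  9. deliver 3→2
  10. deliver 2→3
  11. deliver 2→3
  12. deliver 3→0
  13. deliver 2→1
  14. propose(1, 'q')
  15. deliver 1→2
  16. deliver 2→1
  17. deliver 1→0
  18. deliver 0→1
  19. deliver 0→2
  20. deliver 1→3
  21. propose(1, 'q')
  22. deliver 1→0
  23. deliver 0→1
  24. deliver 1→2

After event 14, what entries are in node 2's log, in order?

empty

after 1 — timeout(1): n1:cand/b5/[-]
after 2 — deliver 1→2: n2:foll/b5/[-]
after 3 — deliver 2→1: ·
after 4 — deliver 1→3: n3:foll/b5/[-]
after 5 — deliver 3→1: n1:lead/b5/[-]
after 6 — timeout(3): n3:cand/b11/[-]
after 7 — deliver 3→0: n0:foll/b11/[-]
after 8 — deliver 0→3: ·
after 9 — deliver 3→2: n2:foll/b11/[-]
after 10 — deliver 2→3: n3:lead/b11/[-]
after 11 — deliver 2→3: ·
after 12 — deliver 3→0: ·
after 13 — deliver 2→1: ·
after 14 — propose(1,'q'): ·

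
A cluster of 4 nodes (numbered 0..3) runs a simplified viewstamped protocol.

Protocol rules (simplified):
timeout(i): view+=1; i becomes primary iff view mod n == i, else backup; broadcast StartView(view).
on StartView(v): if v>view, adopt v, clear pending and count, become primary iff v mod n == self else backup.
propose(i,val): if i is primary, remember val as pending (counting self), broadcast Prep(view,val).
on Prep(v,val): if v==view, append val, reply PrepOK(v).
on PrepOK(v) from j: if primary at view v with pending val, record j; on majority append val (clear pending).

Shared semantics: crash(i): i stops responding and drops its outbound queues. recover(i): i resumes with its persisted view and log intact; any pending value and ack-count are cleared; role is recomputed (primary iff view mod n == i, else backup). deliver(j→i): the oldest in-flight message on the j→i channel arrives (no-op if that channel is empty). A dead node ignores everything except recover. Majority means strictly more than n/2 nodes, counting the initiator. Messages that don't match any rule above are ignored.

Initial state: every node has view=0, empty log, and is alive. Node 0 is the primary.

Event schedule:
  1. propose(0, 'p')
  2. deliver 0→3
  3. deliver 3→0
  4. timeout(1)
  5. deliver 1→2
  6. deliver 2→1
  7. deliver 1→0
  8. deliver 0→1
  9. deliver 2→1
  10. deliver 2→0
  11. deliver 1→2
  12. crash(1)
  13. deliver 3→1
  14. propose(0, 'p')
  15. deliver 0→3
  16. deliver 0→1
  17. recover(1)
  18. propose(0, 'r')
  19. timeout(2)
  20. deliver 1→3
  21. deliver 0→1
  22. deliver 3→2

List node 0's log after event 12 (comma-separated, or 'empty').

empty

step 1 propose(0,'p'): —
step 2 deliver 0→3: 3={back,v=0,log=p}
step 3 deliver 3→0: —
step 4 timeout(1): 1={prim,v=1,log=-}
step 5 deliver 1→2: 2={back,v=1,log=-}
step 6 deliver 2→1: —
step 7 deliver 1→0: 0={back,v=1,log=-}
step 8 deliver 0→1: —
step 9 deliver 2→1: —
step 10 deliver 2→0: —
step 11 deliver 1→2: —
step 12 crash(1): 1={✗prim,v=1,log=-}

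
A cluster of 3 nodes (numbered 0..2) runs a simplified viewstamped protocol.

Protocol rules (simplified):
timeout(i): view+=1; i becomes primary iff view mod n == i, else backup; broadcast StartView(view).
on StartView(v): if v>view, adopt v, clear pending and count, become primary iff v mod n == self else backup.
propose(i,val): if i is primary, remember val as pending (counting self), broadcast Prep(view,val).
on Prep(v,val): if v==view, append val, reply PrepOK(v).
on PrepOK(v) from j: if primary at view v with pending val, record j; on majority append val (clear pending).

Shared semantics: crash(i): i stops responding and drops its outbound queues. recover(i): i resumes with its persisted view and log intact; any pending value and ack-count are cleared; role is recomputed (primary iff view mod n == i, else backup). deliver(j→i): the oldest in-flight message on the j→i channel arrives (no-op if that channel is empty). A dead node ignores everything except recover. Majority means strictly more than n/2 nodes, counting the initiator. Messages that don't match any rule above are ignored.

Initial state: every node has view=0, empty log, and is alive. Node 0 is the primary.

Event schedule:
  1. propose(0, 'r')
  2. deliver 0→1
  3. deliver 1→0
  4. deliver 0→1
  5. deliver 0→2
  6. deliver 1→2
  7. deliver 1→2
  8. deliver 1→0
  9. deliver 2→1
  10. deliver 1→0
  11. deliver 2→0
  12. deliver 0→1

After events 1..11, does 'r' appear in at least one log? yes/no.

[1] propose(0,'r') → ∅
[2] deliver 0→1 → N1(back v0 [r])
[3] deliver 1→0 → N0(prim v0 [r])
[4] deliver 0→1 → ∅
[5] deliver 0→2 → N2(back v0 [r])
[6] deliver 1→2 → ∅
[7] deliver 1→2 → ∅
[8] deliver 1→0 → ∅
[9] deliver 2→1 → ∅
[10] deliver 1→0 → ∅
[11] deliver 2→0 → ∅

yes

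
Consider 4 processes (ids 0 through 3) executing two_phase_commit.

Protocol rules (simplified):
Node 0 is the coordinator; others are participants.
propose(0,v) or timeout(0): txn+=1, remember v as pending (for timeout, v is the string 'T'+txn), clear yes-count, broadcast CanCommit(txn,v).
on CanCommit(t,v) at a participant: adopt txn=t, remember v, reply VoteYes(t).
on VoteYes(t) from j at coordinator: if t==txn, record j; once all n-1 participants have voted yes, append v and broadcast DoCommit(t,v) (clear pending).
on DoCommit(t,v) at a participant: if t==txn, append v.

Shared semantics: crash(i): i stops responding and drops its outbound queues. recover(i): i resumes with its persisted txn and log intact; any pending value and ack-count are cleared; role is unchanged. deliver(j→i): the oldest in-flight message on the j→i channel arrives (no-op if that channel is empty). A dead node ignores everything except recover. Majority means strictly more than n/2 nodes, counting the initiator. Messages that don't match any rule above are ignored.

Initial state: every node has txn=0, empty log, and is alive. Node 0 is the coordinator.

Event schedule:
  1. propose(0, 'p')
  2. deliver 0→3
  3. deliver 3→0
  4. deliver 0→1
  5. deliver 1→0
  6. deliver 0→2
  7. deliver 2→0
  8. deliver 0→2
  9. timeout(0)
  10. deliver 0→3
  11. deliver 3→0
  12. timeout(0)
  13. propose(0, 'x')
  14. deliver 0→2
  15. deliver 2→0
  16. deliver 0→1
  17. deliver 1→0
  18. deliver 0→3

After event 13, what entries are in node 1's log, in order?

1. propose(0,'p'):  <0:coor t1 ->
2. deliver 0→3:  <3:part t1 ->
3. deliver 3→0:  nop
4. deliver 0→1:  <1:part t1 ->
5. deliver 1→0:  nop
6. deliver 0→2:  <2:part t1 ->
7. deliver 2→0:  <0:coor t1 p>
8. deliver 0→2:  <2:part t1 p>
9. timeout(0):  <0:coor t2 p>
10. deliver 0→3:  <3:part t1 p>
11. deliver 3→0:  nop
12. timeout(0):  <0:coor t3 p>
13. propose(0,'x'):  <0:coor t4 p>

empty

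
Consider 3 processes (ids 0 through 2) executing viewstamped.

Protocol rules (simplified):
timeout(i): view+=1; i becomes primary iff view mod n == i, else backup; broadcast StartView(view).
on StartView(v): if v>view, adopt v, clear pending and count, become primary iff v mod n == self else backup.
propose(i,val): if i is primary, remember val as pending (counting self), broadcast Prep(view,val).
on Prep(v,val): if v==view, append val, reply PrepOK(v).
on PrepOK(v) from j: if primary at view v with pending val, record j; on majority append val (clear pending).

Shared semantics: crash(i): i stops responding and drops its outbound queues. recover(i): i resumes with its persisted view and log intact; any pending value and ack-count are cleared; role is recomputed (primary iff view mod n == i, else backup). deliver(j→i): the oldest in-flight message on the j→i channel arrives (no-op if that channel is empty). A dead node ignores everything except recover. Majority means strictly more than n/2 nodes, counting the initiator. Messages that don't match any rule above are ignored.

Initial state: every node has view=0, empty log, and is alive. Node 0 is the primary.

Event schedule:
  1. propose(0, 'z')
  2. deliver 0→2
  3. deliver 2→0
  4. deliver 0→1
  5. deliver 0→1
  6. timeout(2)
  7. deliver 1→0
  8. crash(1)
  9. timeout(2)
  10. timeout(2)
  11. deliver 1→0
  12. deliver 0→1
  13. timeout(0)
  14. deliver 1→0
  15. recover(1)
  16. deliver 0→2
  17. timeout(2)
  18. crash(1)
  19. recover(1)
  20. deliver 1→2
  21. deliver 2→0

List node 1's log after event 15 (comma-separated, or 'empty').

step 1 propose(0,'z'): —
step 2 deliver 0→2: 2={back,v=0,log=z}
step 3 deliver 2→0: 0={prim,v=0,log=z}
step 4 deliver 0→1: 1={back,v=0,log=z}
step 5 deliver 0→1: —
step 6 timeout(2): 2={back,v=1,log=z}
step 7 deliver 1→0: —
step 8 crash(1): 1={✗back,v=0,log=z}
step 9 timeout(2): 2={prim,v=2,log=z}
step 10 timeout(2): 2={back,v=3,log=z}
step 11 deliver 1→0: —
step 12 deliver 0→1: —
step 13 timeout(0): 0={back,v=1,log=z}
step 14 deliver 1→0: —
step 15 recover(1): 1={back,v=0,log=z}

z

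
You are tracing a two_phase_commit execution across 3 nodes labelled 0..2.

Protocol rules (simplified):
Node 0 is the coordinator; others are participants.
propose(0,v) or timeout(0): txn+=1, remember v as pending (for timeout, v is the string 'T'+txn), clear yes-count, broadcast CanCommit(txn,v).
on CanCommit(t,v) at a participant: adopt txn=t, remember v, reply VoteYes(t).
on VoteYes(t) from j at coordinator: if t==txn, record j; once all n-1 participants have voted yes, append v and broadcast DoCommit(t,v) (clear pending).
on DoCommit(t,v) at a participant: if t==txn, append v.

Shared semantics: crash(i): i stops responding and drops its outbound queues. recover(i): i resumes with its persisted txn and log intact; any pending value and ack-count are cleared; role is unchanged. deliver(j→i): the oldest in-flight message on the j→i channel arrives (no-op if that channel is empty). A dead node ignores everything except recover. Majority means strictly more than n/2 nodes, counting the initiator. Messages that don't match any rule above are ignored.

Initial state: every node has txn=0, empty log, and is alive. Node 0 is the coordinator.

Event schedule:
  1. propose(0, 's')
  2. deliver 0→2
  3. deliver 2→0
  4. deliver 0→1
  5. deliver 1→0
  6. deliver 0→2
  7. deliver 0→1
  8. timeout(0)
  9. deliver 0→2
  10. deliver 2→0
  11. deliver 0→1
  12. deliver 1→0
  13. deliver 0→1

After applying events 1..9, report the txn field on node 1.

[1] propose(0,'s') → N0(coor t1 [-])
[2] deliver 0→2 → N2(part t1 [-])
[3] deliver 2→0 → ∅
[4] deliver 0→1 → N1(part t1 [-])
[5] deliver 1→0 → N0(coor t1 [s])
[6] deliver 0→2 → N2(part t1 [s])
[7] deliver 0→1 → N1(part t1 [s])
[8] timeout(0) → N0(coor t2 [s])
[9] deliver 0→2 → N2(part t2 [s])

1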